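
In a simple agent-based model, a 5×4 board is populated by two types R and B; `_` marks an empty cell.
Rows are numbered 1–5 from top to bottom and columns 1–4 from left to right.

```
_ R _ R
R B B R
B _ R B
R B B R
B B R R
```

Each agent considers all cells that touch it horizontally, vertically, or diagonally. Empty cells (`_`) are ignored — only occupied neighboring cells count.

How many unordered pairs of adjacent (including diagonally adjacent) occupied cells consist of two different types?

22

Scan each occupied cell's neighbors to the right and below (and the two forward diagonals) so each pair is counted once.
Row 1: R(1,2)–B(2,2)≠ R(1,2)–B(2,3)≠ R(1,2)–R(2,1)= R(1,4)–R(2,4)= R(1,4)–B(2,3)≠  → 3/5 unlike.
Row 2: R(2,1)–B(2,2)≠ R(2,1)–B(3,1)≠ B(2,2)–B(2,3)= B(2,2)–R(3,3)≠ B(2,2)–B(3,1)= B(2,3)–R(2,4)≠ B(2,3)–R(3,3)≠ B(2,3)–B(3,4)= R(2,4)–B(3,4)≠ R(2,4)–R(3,3)=  → 6/10 unlike.
Row 3: B(3,1)–R(4,1)≠ B(3,1)–B(4,2)= R(3,3)–B(3,4)≠ R(3,3)–B(4,3)≠ R(3,3)–R(4,4)= R(3,3)–B(4,2)≠ B(3,4)–R(4,4)≠ B(3,4)–B(4,3)=  → 5/8 unlike.
Row 4: R(4,1)–B(4,2)≠ R(4,1)–B(5,1)≠ R(4,1)–B(5,2)≠ B(4,2)–B(4,3)= B(4,2)–B(5,2)= B(4,2)–R(5,3)≠ B(4,2)–B(5,1)= B(4,3)–R(4,4)≠ B(4,3)–R(5,3)≠ B(4,3)–R(5,4)≠ B(4,3)–B(5,2)= R(4,4)–R(5,4)= R(4,4)–R(5,3)=  → 7/13 unlike.
Row 5: B(5,1)–B(5,2)= B(5,2)–R(5,3)≠ R(5,3)–R(5,4)=  → 1/3 unlike.
Total adjacent occupied pairs: 39; unlike-type pairs: 22.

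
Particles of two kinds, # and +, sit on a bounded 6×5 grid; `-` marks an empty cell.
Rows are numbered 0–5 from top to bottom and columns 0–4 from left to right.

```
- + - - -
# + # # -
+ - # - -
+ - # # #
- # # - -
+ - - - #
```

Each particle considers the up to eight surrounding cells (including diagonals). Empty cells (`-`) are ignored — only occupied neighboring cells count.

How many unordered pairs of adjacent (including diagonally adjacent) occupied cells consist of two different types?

Scan each occupied cell's neighbors to the right and below (and the two forward diagonals) so each pair is counted once.
Row 0: +(0,1)–+(1,1)= +(0,1)–#(1,2)≠ +(0,1)–#(1,0)≠  → 2/3 unlike.
Row 1: #(1,0)–+(1,1)≠ #(1,0)–+(2,0)≠ +(1,1)–#(1,2)≠ +(1,1)–#(2,2)≠ +(1,1)–+(2,0)= #(1,2)–#(1,3)= #(1,2)–#(2,2)= #(1,3)–#(2,2)=  → 4/8 unlike.
Row 2: +(2,0)–+(3,0)= #(2,2)–#(3,2)= #(2,2)–#(3,3)=  → 0/3 unlike.
Row 3: +(3,0)–#(4,1)≠ #(3,2)–#(3,3)= #(3,2)–#(4,2)= #(3,2)–#(4,1)= #(3,3)–#(3,4)= #(3,3)–#(4,2)=  → 1/6 unlike.
Row 4: #(4,1)–#(4,2)= #(4,1)–+(5,0)≠  → 1/2 unlike.
Total adjacent occupied pairs: 22; unlike-type pairs: 8.

8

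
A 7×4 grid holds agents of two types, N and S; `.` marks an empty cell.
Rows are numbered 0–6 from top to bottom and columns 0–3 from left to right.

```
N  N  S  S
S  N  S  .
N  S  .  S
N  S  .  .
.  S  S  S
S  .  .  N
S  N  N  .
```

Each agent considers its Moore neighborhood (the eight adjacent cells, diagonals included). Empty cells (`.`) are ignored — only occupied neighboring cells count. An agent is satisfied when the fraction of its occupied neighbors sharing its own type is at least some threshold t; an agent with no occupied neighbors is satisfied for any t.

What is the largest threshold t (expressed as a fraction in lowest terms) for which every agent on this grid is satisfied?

(0,0)N 2/3
(0,1)N 2/5
(0,2)S 2/4
(0,3)S 2/2
(1,0)S 1/5
(1,1)N 3/7
(1,2)S 4/6
(2,0)N 2/5
(2,1)S 3/6
(2,3)S 1/1
(3,0)N 1/4
(3,1)S 3/5
(4,1)S 3/4
(4,2)S 3/4
(4,3)S 1/2
(5,0)S 2/3
(5,3)N 1/3
(6,0)S 1/2
(6,1)N 1/3
(6,2)N 2/2
The smallest same-type fraction is 1/5 at (1,0), which reduces to 1/5. Any threshold above that leaves this agent unsatisfied.

1/5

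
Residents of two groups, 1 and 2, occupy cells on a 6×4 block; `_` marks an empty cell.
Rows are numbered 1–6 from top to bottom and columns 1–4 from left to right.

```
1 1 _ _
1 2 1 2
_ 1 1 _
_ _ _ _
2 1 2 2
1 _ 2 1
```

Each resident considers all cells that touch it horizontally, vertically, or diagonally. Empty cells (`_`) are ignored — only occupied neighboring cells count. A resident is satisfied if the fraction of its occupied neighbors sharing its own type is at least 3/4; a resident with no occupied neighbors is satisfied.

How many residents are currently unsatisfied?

12

(1,1)1 2/3 ✗
(1,2)1 3/4 ✓
(2,1)1 3/4 ✓
(2,2)2 0/6 ✗
(2,3)1 3/5 ✗
(2,4)2 0/2 ✗
(3,2)1 3/4 ✓
(3,3)1 2/4 ✗
(5,1)2 0/2 ✗
(5,2)1 1/4 ✗
(5,3)2 2/4 ✗
(5,4)2 2/3 ✗
(6,1)1 1/2 ✗
(6,3)2 2/4 ✗
(6,4)1 0/3 ✗
Unsatisfied: (1,1), (2,2), (2,3), (2,4), (3,3), (5,1), (5,2), (5,3), (5,4), (6,1), (6,3), (6,4) — 12 in total.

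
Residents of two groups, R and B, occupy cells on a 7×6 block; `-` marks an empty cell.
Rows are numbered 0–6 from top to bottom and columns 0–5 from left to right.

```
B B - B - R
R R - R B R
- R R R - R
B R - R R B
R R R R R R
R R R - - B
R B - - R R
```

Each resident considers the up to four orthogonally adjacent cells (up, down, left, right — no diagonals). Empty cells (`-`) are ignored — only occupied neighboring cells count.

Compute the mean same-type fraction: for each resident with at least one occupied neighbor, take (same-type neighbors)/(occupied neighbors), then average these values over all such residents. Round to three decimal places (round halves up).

0.617

Row 0: (0,0)B 1/2 · (0,1)B 1/2 · (0,3)B 0/1 · (0,5)R 1/1
Row 1: (1,0)R 1/2 · (1,1)R 2/3 · (1,3)R 1/3 · (1,4)B 0/2 · (1,5)R 2/3
Row 2: (2,1)R 3/3 · (2,2)R 2/2 · (2,3)R 3/3 · (2,5)R 1/2
Row 3: (3,0)B 0/2 · (3,1)R 2/3 · (3,3)R 3/3 · (3,4)R 2/3 · (3,5)B 0/3
Row 4: (4,0)R 2/3 · (4,1)R 4/4 · (4,2)R 3/3 · (4,3)R 3/3 · (4,4)R 3/3 · (4,5)R 1/3
Row 5: (5,0)R 3/3 · (5,1)R 3/4 · (5,2)R 2/2 · (5,5)B 0/2
Row 6: (6,0)R 1/2 · (6,1)B 0/2 · (6,4)R 1/1 · (6,5)R 1/2
Sum over 32 residents: 1/2 + 1/2 + 0/1 + 1/1 + 1/2 + 2/3 + 1/3 + 0/2 + 2/3 + 3/3 + 2/2 + 3/3 + 1/2 + 0/2 + 2/3 + 3/3 + 2/3 + 0/3 + 2/3 + 4/4 + 3/3 + 3/3 + 3/3 + 1/3 + 3/3 + 3/4 + 2/2 + 0/2 + 1/2 + 0/2 + 1/1 + 1/2 = 79/4; mean = 79/4 ÷ 32 = 79/128 = 0.617187… → 0.617.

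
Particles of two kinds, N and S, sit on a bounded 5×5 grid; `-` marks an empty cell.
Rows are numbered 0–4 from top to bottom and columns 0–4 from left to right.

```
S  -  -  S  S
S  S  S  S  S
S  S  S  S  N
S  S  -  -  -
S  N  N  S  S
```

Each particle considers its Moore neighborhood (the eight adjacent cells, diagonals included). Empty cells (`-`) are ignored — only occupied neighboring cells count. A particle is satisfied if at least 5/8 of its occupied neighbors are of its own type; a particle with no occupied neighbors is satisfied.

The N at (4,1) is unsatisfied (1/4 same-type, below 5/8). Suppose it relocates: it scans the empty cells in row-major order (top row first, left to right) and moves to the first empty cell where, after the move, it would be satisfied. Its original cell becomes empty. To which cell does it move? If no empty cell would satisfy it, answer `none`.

none

Vacating (4,1). Empty cells in order:
  (0,1): 0/4 same-type → still unsatisfied.
  (0,2): 0/4 same-type → still unsatisfied.
  (3,2): 1/6 same-type → still unsatisfied.
  (3,3): 2/6 same-type → still unsatisfied.
  (3,4): 1/4 same-type → still unsatisfied.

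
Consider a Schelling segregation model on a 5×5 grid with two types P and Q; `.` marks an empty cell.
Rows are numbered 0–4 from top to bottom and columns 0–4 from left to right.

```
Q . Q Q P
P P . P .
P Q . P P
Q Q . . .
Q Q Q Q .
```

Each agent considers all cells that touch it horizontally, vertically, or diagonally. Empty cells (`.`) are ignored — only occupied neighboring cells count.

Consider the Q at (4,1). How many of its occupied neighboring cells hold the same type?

Occupied neighbors of (4,1): (3,0)=Q, (3,1)=Q, (4,0)=Q, (4,2)=Q.
Same type (Q): 4 of 4.

4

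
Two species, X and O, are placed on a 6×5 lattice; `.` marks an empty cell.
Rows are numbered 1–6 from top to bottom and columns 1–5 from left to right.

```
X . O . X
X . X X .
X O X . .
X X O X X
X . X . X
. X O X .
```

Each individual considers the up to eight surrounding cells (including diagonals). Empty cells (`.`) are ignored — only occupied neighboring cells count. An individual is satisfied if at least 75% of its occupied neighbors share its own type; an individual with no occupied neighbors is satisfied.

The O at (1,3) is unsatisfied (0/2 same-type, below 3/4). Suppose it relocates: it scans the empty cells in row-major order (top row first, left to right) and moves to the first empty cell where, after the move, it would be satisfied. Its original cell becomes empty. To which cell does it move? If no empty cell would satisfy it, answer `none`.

none

Vacating (1,3). Empty cells in order:
  (1,2): 0/3 same-type → still unsatisfied.
  (1,4): 0/3 same-type → still unsatisfied.
  (2,2): 1/6 same-type → still unsatisfied.
  (2,5): 0/2 same-type → still unsatisfied.
  (3,4): 1/6 same-type → still unsatisfied.
  (3,5): 0/3 same-type → still unsatisfied.
  (5,2): 2/7 same-type → still unsatisfied.
  (5,4): 2/7 same-type → still unsatisfied.
  (6,1): 0/2 same-type → still unsatisfied.
  (6,5): 0/2 same-type → still unsatisfied.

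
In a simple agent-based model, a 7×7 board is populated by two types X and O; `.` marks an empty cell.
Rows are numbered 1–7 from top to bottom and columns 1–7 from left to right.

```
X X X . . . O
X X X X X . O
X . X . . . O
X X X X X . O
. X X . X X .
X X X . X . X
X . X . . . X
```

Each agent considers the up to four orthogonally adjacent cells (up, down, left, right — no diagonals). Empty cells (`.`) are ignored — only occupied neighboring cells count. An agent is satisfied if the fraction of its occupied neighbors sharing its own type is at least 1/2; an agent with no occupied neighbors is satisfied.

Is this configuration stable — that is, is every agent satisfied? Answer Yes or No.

(1,1)X 2/2 satisfied
(1,2)X 3/3 satisfied
(1,3)X 2/2 satisfied
(1,7)O 1/1 satisfied
(2,1)X 3/3 satisfied
(2,2)X 3/3 satisfied
(2,3)X 4/4 satisfied
(2,4)X 2/2 satisfied
(2,5)X 1/1 satisfied
(2,7)O 2/2 satisfied
(3,1)X 2/2 satisfied
(3,3)X 2/2 satisfied
(3,7)O 2/2 satisfied
(4,1)X 2/2 satisfied
(4,2)X 3/3 satisfied
(4,3)X 4/4 satisfied
(4,4)X 2/2 satisfied
(4,5)X 2/2 satisfied
(4,7)O 1/1 satisfied
(5,2)X 3/3 satisfied
(5,3)X 3/3 satisfied
(5,5)X 3/3 satisfied
(5,6)X 1/1 satisfied
(6,1)X 2/2 satisfied
(6,2)X 3/3 satisfied
(6,3)X 3/3 satisfied
(6,5)X 1/1 satisfied
(6,7)X 1/1 satisfied
(7,1)X 1/1 satisfied
(7,3)X 1/1 satisfied
(7,7)X 1/1 satisfied
All meet the threshold, so the configuration is stable.

Yes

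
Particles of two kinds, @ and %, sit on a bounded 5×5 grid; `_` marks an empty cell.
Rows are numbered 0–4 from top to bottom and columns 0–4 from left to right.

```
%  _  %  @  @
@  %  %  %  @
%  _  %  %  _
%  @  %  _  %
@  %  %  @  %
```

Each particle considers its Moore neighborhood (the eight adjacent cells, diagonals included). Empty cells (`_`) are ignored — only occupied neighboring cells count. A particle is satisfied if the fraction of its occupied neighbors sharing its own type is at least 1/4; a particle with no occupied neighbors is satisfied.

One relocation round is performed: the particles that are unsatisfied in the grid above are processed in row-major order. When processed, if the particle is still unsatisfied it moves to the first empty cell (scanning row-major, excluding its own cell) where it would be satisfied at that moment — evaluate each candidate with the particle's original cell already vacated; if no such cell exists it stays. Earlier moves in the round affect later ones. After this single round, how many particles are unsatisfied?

2

Initially unsatisfied (in order): (1,0), (3,1), (4,3).
  (1,0) → (2,4).
  (3,1) → (3,3).
  (4,3): no empty cell satisfies it; stays.
Resulting grid:
% _ % @ @
_ % % % @
% _ % % @
% _ % @ %
@ % % @ %
Unsatisfied now: (4,0), (4,3).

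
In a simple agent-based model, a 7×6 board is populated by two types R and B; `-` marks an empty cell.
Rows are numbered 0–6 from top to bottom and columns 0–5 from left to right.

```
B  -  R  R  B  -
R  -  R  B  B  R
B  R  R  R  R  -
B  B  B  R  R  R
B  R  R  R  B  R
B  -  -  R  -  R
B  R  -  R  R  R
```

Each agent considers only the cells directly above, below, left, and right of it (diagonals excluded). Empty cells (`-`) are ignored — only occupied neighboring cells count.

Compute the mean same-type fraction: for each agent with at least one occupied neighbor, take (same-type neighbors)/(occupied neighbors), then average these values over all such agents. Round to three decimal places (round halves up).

(0,0)B 0/1
(0,2)R 2/2
(0,3)R 1/3
(0,4)B 1/2
(1,0)R 0/2
(1,2)R 2/3
(1,3)B 1/4
(1,4)B 2/4
(1,5)R 0/1
(2,0)B 1/3
(2,1)R 1/3
(2,2)R 3/4
(2,3)R 3/4
(2,4)R 2/3
(3,0)B 3/3
(3,1)B 2/4
(3,2)B 1/4
(3,3)R 3/4
(3,4)R 3/4
(3,5)R 2/2
(4,0)B 2/3
(4,1)R 1/3
(4,2)R 2/3
(4,3)R 3/4
(4,4)B 0/3
(4,5)R 2/3
(5,0)B 2/2
(5,3)R 2/2
(5,5)R 2/2
(6,0)B 1/2
(6,1)R 0/1
(6,3)R 2/2
(6,4)R 2/2
(6,5)R 2/2
Sum over 34 agents: 0/1 + 2/2 + 1/3 + 1/2 + 0/2 + 2/3 + 1/4 + 2/4 + 0/1 + 1/3 + 1/3 + 3/4 + 3/4 + 2/3 + 3/3 + 2/4 + 1/4 + 3/4 + 3/4 + 2/2 + 2/3 + 1/3 + 2/3 + 3/4 + 0/3 + 2/3 + 2/2 + 2/2 + 2/2 + 1/2 + 0/1 + 2/2 + 2/2 + 2/2 = 239/12; mean = 239/12 ÷ 34 = 239/408 = 0.585784… → 0.586.

0.586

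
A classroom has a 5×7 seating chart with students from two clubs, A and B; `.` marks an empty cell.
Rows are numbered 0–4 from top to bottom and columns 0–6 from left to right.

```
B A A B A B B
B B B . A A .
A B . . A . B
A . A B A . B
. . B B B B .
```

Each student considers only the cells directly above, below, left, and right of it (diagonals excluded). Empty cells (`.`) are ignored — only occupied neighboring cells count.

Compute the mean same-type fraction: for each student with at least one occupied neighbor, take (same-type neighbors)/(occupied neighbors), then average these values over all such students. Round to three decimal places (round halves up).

0.597

Row 0: (0,0)B 1/2 · (0,1)A 1/3 · (0,2)A 1/3 · (0,3)B 0/2 · (0,4)A 1/3 · (0,5)B 1/3 · (0,6)B 1/1
Row 1: (1,0)B 2/3 · (1,1)B 3/4 · (1,2)B 1/2 · (1,4)A 3/3 · (1,5)A 1/2
Row 2: (2,0)A 1/3 · (2,1)B 1/2 · (2,4)A 2/2 · (2,6)B 1/1
Row 3: (3,0)A 1/1 · (3,2)A 0/2 · (3,3)B 1/3 · (3,4)A 1/3 · (3,6)B 1/1
Row 4: (4,2)B 1/2 · (4,3)B 3/3 · (4,4)B 2/3 · (4,5)B 1/1
Sum over 25 students: 1/2 + 1/3 + 1/3 + 0/2 + 1/3 + 1/3 + 1/1 + 2/3 + 3/4 + 1/2 + 3/3 + 1/2 + 1/3 + 1/2 + 2/2 + 1/1 + 1/1 + 0/2 + 1/3 + 1/3 + 1/1 + 1/2 + 3/3 + 2/3 + 1/1 = 179/12; mean = 179/12 ÷ 25 = 179/300 = 0.596666… → 0.597.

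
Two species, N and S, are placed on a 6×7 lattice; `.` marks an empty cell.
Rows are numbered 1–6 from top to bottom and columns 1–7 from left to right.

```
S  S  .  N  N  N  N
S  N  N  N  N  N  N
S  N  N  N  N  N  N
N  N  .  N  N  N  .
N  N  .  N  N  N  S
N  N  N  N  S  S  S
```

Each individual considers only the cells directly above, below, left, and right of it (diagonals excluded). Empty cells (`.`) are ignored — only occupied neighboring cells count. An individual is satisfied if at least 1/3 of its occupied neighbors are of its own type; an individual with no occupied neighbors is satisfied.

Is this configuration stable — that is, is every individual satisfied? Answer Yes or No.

(1,1)S 2/2 ok
(1,2)S 1/2 ok
(1,4)N 2/2 ok
(1,5)N 3/3 ok
(1,6)N 3/3 ok
(1,7)N 2/2 ok
(2,1)S 2/3 ok
(2,2)N 2/4 ok
(2,3)N 3/3 ok
(2,4)N 4/4 ok
(2,5)N 4/4 ok
(2,6)N 4/4 ok
(2,7)N 3/3 ok
(3,1)S 1/3 ok
(3,2)N 3/4 ok
(3,3)N 3/3 ok
(3,4)N 4/4 ok
(3,5)N 4/4 ok
(3,6)N 4/4 ok
(3,7)N 2/2 ok
(4,1)N 2/3 ok
(4,2)N 3/3 ok
(4,4)N 3/3 ok
(4,5)N 4/4 ok
(4,6)N 3/3 ok
(5,1)N 3/3 ok
(5,2)N 3/3 ok
(5,4)N 3/3 ok
(5,5)N 3/4 ok
(5,6)N 2/4 ok
(5,7)S 1/2 ok
(6,1)N 2/2 ok
(6,2)N 3/3 ok
(6,3)N 2/2 ok
(6,4)N 2/3 ok
(6,5)S 1/3 ok
(6,6)S 2/3 ok
(6,7)S 2/2 ok
All meet the threshold, so the configuration is stable.

Yes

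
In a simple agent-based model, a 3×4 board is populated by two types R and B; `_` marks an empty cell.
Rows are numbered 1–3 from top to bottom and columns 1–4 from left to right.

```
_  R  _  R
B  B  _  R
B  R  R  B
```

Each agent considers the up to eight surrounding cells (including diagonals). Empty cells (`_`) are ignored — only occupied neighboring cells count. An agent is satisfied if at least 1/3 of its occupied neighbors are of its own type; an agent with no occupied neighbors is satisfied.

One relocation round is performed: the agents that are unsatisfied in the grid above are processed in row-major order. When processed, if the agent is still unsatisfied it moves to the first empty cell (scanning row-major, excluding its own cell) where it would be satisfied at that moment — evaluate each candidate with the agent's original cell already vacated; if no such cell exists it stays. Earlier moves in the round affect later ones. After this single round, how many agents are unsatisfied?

1

Initially unsatisfied (in order): (1,2), (3,2), (3,4).
  (1,2) → (1,3).
  (3,2) → (1,2).
  (3,4) → (1,1).
Resulting grid:
B R R R
B B _ R
B _ R _
Unsatisfied now: (1,2).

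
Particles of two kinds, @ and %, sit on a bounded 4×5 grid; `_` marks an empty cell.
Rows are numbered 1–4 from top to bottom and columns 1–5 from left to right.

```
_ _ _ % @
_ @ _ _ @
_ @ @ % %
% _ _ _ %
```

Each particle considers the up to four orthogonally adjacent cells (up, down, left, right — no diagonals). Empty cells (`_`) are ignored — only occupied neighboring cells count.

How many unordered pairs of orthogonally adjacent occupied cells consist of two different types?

3

Scan each occupied cell's neighbors to the right and below so each pair is counted once.
From row 1: 1 unlike of 2 pairs (running 1/2).
From row 2: 1 unlike of 2 pairs (running 2/4).
From row 3: 1 unlike of 4 pairs (running 3/8).
Total adjacent occupied pairs: 8; unlike-type pairs: 3.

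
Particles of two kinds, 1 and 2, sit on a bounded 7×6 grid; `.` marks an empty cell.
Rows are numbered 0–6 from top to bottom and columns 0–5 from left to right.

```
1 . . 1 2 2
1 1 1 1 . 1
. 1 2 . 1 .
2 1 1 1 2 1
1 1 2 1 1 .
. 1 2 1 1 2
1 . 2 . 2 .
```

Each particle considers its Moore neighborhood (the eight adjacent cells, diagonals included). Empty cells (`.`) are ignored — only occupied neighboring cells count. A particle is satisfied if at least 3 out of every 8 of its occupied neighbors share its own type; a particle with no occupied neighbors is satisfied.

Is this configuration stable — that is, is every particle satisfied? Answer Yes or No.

(0,0)1 2/2 ok
(0,3)1 2/3 ok
(0,4)2 1/4 unhappy
(0,5)2 1/2 ok
(1,0)1 3/3 ok
(1,1)1 4/5 ok
(1,2)1 4/5 ok
(1,3)1 3/5 ok
(1,5)1 1/3 unhappy
(2,1)1 5/7 ok
(2,2)2 0/7 unhappy
(2,4)1 4/5 ok
(3,0)2 0/4 unhappy
(3,1)1 4/7 ok
(3,2)1 5/7 ok
(3,3)1 4/7 ok
(3,4)2 0/5 unhappy
(3,5)1 2/3 ok
(4,0)1 3/4 ok
(4,1)1 4/7 ok
(4,2)2 1/8 unhappy
(4,3)1 5/8 ok
(4,4)1 5/7 ok
(5,1)1 3/6 ok
(5,2)2 2/6 unhappy
(5,3)1 3/7 ok
(5,4)1 3/5 ok
(5,5)2 1/3 unhappy
(6,0)1 1/1 ok
(6,2)2 1/3 unhappy
(6,4)2 1/3 unhappy
For instance (0,4) has only 1/4 same-type neighbors, below 3/8.

No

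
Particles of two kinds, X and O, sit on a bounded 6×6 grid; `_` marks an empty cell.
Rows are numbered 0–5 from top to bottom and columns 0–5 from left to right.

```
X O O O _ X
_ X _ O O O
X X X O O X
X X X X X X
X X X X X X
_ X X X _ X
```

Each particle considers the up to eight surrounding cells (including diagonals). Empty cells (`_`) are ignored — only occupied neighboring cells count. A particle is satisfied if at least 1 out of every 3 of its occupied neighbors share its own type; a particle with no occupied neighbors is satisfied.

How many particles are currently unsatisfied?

Row 0: (0,0)X 1/2 satisfied · (0,1)O 1/3 satisfied · (0,2)O 3/4 satisfied · (0,3)O 3/3 satisfied · (0,5)X 0/2 not
Row 1: (1,1)X 4/6 satisfied · (1,3)O 5/6 satisfied · (1,4)O 5/7 satisfied · (1,5)O 2/4 satisfied
Row 2: (2,0)X 4/4 satisfied · (2,1)X 6/6 satisfied · (2,2)X 5/7 satisfied · (2,3)O 3/7 satisfied · (2,4)O 4/8 satisfied · (2,5)X 2/5 satisfied
Row 3: (3,0)X 5/5 satisfied · (3,1)X 8/8 satisfied · (3,2)X 7/8 satisfied · (3,3)X 6/8 satisfied · (3,4)X 6/8 satisfied · (3,5)X 4/5 satisfied
Row 4: (4,0)X 4/4 satisfied · (4,1)X 7/7 satisfied · (4,2)X 8/8 satisfied · (4,3)X 7/7 satisfied · (4,4)X 7/7 satisfied · (4,5)X 4/4 satisfied
Row 5: (5,1)X 4/4 satisfied · (5,2)X 5/5 satisfied · (5,3)X 4/4 satisfied · (5,5)X 2/2 satisfied
Unsatisfied: (0,5) — 1 in total.

1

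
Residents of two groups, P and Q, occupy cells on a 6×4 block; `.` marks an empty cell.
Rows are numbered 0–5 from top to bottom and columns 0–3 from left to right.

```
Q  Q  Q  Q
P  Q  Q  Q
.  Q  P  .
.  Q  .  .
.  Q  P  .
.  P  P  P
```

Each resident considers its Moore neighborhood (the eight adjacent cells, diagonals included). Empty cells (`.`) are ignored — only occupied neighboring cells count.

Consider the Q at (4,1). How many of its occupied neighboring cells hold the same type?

Occupied neighbors of (4,1): (3,1)=Q, (4,2)=P, (5,1)=P, (5,2)=P.
Same type (Q): 1 of 4.

1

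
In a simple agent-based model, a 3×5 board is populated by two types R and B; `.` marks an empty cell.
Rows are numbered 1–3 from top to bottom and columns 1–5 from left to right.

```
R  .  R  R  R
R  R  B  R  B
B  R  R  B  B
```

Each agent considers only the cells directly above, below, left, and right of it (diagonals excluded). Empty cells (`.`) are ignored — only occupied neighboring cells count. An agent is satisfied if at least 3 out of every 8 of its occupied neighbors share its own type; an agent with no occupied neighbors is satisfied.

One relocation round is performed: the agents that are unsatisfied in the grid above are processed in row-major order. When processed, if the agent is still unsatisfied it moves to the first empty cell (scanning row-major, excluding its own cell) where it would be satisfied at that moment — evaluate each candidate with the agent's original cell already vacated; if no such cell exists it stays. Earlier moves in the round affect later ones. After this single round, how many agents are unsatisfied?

1

Initially unsatisfied (in order): (2,3), (2,4), (2,5), (3,1), (3,3), (3,4).
  (2,3): no empty cell satisfies it; stays.
  (2,4) → (1,2).
  (2,5): now satisfied by earlier moves; stays.
  (3,1) → (2,4).
  (3,3) → (3,1).
  (3,4): now satisfied by earlier moves; stays.
Resulting grid:
R R R R R
R R B B B
R R . B B
Unsatisfied now: (2,3).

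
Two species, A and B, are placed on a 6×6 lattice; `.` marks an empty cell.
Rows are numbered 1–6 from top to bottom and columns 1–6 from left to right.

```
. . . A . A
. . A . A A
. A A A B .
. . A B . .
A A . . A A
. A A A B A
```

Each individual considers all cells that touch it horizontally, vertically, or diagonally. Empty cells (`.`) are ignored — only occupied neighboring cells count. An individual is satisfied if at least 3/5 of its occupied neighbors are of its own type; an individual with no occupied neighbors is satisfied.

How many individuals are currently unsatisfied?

Row 1: (1,4)A 2/2 satisfied · (1,6)A 2/2 satisfied
Row 2: (2,3)A 4/4 satisfied · (2,5)A 4/5 satisfied · (2,6)A 2/3 satisfied
Row 3: (3,2)A 3/3 satisfied · (3,3)A 4/5 satisfied · (3,4)A 4/6 satisfied · (3,5)B 1/4 not
Row 4: (4,3)A 4/5 satisfied · (4,4)B 1/5 not
Row 5: (5,1)A 2/2 satisfied · (5,2)A 4/4 satisfied · (5,5)A 3/5 satisfied · (5,6)A 2/3 satisfied
Row 6: (6,2)A 3/3 satisfied · (6,3)A 3/3 satisfied · (6,4)A 2/3 satisfied · (6,5)B 0/4 not · (6,6)A 2/3 satisfied
Unsatisfied: (3,5), (4,4), (6,5) — 3 in total.

3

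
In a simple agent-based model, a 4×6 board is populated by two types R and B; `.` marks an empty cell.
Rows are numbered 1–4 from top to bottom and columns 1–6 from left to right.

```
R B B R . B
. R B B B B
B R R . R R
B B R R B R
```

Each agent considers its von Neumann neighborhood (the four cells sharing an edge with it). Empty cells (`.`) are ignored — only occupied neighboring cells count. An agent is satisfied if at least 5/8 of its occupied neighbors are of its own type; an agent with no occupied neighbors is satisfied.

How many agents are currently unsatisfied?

(1,1)R 0/1 ✗
(1,2)B 1/3 ✗
(1,3)B 2/3 ✓
(1,4)R 0/2 ✗
(1,6)B 1/1 ✓
(2,2)R 1/3 ✗
(2,3)B 2/4 ✗
(2,4)B 2/3 ✓
(2,5)B 2/3 ✓
(2,6)B 2/3 ✓
(3,1)B 1/2 ✗
(3,2)R 2/4 ✗
(3,3)R 2/3 ✓
(3,5)R 1/3 ✗
(3,6)R 2/3 ✓
(4,1)B 2/2 ✓
(4,2)B 1/3 ✗
(4,3)R 2/3 ✓
(4,4)R 1/2 ✗
(4,5)B 0/3 ✗
(4,6)R 1/2 ✗
Unsatisfied: (1,1), (1,2), (1,4), (2,2), (2,3), (3,1), (3,2), (3,5), (4,2), (4,4), (4,5), (4,6) — 12 in total.

12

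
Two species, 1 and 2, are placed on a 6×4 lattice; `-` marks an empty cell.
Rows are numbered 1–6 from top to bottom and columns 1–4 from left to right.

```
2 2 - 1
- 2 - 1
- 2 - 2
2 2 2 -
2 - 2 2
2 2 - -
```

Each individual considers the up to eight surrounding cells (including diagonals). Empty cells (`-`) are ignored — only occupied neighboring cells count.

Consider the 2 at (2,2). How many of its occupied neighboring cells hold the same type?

3

Occupied neighbors of (2,2): (1,1)=2, (1,2)=2, (3,2)=2.
Same type (2): 3 of 3.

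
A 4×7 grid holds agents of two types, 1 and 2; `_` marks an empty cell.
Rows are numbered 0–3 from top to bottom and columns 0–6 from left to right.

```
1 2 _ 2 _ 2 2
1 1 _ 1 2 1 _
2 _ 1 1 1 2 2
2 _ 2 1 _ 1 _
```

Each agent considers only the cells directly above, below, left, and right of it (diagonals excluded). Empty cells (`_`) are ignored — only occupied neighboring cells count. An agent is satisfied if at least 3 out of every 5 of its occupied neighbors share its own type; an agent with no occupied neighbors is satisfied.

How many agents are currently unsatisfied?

(0,0)1 1/2 ✗
(0,1)2 0/2 ✗
(0,3)2 0/1 ✗
(0,5)2 1/2 ✗
(0,6)2 1/1 ✓
(1,0)1 2/3 ✓
(1,1)1 1/2 ✗
(1,3)1 1/3 ✗
(1,4)2 0/3 ✗
(1,5)1 0/3 ✗
(2,0)2 1/2 ✗
(2,2)1 1/2 ✗
(2,3)1 4/4 ✓
(2,4)1 1/3 ✗
(2,5)2 1/4 ✗
(2,6)2 1/1 ✓
(3,0)2 1/1 ✓
(3,2)2 0/2 ✗
(3,3)1 1/2 ✗
(3,5)1 0/1 ✗
Unsatisfied: (0,0), (0,1), (0,3), (0,5), (1,1), (1,3), (1,4), (1,5), (2,0), (2,2), (2,4), (2,5), (3,2), (3,3), (3,5) — 15 in total.

15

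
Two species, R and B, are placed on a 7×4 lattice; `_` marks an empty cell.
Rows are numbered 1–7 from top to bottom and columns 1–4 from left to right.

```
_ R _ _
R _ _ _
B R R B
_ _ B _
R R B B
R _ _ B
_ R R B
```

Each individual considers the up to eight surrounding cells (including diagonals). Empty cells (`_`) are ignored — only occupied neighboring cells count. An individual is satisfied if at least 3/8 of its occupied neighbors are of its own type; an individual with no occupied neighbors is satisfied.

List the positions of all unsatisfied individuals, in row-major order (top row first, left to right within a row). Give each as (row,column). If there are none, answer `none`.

(3,1), (3,3), (7,3)

(1,2)R 1/1 ✓
(2,1)R 2/3 ✓
(3,1)B 0/2 ✗
(3,2)R 2/4 ✓
(3,3)R 1/3 ✗
(3,4)B 1/2 ✓
(4,3)B 3/6 ✓
(5,1)R 2/2 ✓
(5,2)R 2/4 ✓
(5,3)B 3/4 ✓
(5,4)B 3/3 ✓
(6,1)R 3/3 ✓
(6,4)B 3/4 ✓
(7,2)R 2/2 ✓
(7,3)R 1/3 ✗
(7,4)B 1/2 ✓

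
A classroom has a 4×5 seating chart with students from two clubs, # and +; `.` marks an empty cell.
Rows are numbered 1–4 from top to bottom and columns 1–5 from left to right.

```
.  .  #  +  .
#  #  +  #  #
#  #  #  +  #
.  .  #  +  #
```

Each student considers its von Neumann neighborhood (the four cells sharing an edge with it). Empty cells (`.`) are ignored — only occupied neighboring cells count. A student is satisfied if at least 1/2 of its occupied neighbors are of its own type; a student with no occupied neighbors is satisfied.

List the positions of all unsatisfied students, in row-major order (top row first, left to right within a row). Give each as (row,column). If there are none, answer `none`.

(1,3), (1,4), (2,3), (2,4), (3,4), (4,4)

(1,3)# 0/2 not
(1,4)+ 0/2 not
(2,1)# 2/2 satisfied
(2,2)# 2/3 satisfied
(2,3)+ 0/4 not
(2,4)# 1/4 not
(2,5)# 2/2 satisfied
(3,1)# 2/2 satisfied
(3,2)# 3/3 satisfied
(3,3)# 2/4 satisfied
(3,4)+ 1/4 not
(3,5)# 2/3 satisfied
(4,3)# 1/2 satisfied
(4,4)+ 1/3 not
(4,5)# 1/2 satisfied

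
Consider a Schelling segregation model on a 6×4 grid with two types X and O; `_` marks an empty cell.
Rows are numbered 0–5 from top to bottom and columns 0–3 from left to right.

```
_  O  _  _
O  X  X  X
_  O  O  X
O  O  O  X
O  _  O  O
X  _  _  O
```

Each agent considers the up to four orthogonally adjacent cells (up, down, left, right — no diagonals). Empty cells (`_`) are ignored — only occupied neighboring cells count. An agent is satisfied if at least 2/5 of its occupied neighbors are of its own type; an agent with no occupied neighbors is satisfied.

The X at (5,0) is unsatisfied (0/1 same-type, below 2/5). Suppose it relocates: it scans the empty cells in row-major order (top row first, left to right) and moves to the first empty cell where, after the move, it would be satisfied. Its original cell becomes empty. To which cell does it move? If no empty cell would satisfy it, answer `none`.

Vacating (5,0). Empty cells in order:
  (0,0): 0/2 same-type → still unsatisfied.
  (0,2): 1/2 same-type → satisfied — stop here.

(0,2)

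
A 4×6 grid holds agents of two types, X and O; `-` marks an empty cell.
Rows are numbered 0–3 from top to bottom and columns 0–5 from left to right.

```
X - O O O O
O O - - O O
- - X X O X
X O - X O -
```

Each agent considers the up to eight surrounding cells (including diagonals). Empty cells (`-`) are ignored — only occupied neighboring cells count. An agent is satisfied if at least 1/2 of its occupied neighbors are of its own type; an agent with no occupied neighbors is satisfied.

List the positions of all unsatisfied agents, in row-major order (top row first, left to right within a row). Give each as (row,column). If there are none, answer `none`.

(0,0), (2,3), (2,5), (3,0), (3,1), (3,4)

(0,0)X 0/2 not
(0,2)O 2/2 satisfied
(0,3)O 3/3 satisfied
(0,4)O 4/4 satisfied
(0,5)O 3/3 satisfied
(1,0)O 1/2 satisfied
(1,1)O 2/4 satisfied
(1,4)O 5/7 satisfied
(1,5)O 4/5 satisfied
(2,2)X 2/4 satisfied
(2,3)X 2/5 not
(2,4)O 3/6 satisfied
(2,5)X 0/4 not
(3,0)X 0/1 not
(3,1)O 0/2 not
(3,3)X 2/4 satisfied
(3,4)O 1/4 not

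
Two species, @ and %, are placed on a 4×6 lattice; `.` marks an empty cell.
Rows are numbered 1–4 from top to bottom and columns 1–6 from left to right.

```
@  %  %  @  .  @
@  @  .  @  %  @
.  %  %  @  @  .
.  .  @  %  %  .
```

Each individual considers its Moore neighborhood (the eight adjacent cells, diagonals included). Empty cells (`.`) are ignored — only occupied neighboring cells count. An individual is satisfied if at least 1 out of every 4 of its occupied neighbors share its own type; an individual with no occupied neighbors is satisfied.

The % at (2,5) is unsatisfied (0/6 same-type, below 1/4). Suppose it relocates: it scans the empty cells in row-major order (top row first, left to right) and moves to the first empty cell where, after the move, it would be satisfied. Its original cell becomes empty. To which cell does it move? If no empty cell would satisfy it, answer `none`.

(2,3)

Vacating (2,5). Empty cells in order:
  (1,5): 0/4 same-type → still unsatisfied.
  (2,3): 4/8 same-type → satisfied — stop here.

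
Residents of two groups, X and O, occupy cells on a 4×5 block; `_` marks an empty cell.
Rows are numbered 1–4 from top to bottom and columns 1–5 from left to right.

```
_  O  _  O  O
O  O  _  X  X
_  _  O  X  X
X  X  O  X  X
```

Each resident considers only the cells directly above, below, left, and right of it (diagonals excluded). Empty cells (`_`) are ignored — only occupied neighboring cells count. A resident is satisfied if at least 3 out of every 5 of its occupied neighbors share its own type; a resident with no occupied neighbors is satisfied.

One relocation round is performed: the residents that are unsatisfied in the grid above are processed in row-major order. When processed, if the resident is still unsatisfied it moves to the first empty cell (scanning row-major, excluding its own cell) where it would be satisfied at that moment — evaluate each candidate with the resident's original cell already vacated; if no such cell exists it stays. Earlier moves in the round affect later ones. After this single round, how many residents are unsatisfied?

0

Initially unsatisfied (in order): (1,4), (1,5), (3,3), (4,2), (4,3).
  (1,4) → (1,1).
  (1,5) → (1,3).
  (3,3) → (2,3).
  (4,2) → (1,5).
  (4,3) → (3,2).
Resulting grid:
O O O _ X
O O O X X
_ O _ X X
X _ _ X X
All satisfied now.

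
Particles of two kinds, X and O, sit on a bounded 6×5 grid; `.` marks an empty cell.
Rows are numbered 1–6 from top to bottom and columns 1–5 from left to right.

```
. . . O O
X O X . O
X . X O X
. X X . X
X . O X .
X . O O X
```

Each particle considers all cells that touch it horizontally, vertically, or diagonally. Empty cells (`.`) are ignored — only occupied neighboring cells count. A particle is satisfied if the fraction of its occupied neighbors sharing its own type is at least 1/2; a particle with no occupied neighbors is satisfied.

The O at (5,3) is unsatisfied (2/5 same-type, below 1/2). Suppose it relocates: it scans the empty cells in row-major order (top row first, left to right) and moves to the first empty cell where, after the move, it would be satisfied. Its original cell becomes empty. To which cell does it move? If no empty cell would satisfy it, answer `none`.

Vacating (5,3). Empty cells in order:
  (1,1): 1/2 same-type → satisfied — stop here.

(1,1)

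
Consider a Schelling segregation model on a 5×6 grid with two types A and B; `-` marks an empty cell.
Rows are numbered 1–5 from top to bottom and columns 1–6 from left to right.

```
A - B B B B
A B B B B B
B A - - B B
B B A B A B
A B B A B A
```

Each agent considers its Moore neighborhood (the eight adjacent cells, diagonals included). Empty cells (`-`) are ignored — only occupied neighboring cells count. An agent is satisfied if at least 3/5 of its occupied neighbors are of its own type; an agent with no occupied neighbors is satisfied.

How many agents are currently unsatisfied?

(1,1)A 1/2 ✗
(1,3)B 4/4 ✓
(1,4)B 5/5 ✓
(1,5)B 5/5 ✓
(1,6)B 3/3 ✓
(2,1)A 2/4 ✗
(2,2)B 3/6 ✗
(2,3)B 4/5 ✓
(2,4)B 6/6 ✓
(2,5)B 7/7 ✓
(2,6)B 5/5 ✓
(3,1)B 3/5 ✓
(3,2)A 2/7 ✗
(3,5)B 6/7 ✓
(3,6)B 4/5 ✓
(4,1)B 3/5 ✓
(4,2)B 4/7 ✗
(4,3)A 2/6 ✗
(4,4)B 3/6 ✗
(4,5)A 2/7 ✗
(4,6)B 3/5 ✓
(5,1)A 0/3 ✗
(5,2)B 3/5 ✓
(5,3)B 3/5 ✓
(5,4)A 2/5 ✗
(5,5)B 2/5 ✗
(5,6)A 1/3 ✗
Unsatisfied: (1,1), (2,1), (2,2), (3,2), (4,2), (4,3), (4,4), (4,5), (5,1), (5,4), (5,5), (5,6) — 12 in total.

12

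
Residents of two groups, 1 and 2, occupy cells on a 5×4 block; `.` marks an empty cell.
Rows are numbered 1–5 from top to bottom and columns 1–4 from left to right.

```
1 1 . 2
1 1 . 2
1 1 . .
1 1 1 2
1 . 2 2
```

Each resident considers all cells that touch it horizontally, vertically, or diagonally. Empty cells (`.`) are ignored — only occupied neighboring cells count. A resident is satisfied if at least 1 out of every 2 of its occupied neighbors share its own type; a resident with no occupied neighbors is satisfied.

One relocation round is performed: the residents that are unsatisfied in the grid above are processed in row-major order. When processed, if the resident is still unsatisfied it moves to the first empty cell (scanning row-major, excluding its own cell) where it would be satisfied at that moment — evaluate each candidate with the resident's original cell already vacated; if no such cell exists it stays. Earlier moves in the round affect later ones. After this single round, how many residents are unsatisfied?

Initially unsatisfied (in order): (4,3).
  (4,3) → (1,3).
Resulting grid:
1 1 1 2
1 1 . 2
1 1 . .
1 1 . 2
1 . 2 2
All satisfied now.

0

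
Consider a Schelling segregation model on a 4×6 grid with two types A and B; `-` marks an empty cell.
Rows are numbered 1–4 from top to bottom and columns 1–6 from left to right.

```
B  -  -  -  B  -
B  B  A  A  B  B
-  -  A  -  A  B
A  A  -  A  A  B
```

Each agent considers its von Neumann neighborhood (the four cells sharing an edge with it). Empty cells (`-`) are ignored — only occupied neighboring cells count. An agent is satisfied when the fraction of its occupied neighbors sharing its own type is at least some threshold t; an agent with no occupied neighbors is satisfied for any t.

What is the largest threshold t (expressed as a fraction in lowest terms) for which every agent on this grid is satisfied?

1/3

Row 1: (1,1)B 1/1 · (1,5)B 1/1
Row 2: (2,1)B 2/2 · (2,2)B 1/2 · (2,3)A 2/3 · (2,4)A 1/2 · (2,5)B 2/4 · (2,6)B 2/2
Row 3: (3,3)A 1/1 · (3,5)A 1/3 · (3,6)B 2/3
Row 4: (4,1)A 1/1 · (4,2)A 1/1 · (4,4)A 1/1 · (4,5)A 2/3 · (4,6)B 1/2
The smallest same-type fraction is 1/3 at (3,5), which reduces to 1/3. Any threshold above that leaves this agent unsatisfied.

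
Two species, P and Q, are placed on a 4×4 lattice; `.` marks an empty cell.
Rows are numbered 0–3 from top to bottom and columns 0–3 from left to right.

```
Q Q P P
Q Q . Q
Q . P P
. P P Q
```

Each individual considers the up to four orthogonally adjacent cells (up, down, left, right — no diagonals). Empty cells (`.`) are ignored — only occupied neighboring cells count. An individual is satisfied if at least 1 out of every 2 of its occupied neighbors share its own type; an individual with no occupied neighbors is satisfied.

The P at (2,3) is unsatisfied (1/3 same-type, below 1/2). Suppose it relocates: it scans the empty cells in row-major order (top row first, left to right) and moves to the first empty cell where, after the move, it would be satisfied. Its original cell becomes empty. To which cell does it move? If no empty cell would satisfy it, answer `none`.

Vacating (2,3). Empty cells in order:
  (1,2): 2/4 same-type → satisfied — stop here.

(1,2)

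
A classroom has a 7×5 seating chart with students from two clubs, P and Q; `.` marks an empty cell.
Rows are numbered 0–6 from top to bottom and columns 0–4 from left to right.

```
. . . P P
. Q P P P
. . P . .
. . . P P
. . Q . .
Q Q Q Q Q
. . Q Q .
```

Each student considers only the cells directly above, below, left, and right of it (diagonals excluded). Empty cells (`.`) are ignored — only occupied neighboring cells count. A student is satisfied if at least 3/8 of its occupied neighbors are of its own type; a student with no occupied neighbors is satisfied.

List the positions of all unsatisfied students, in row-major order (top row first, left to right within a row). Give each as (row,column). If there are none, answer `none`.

(1,1)

(0,3)P 2/2 ok
(0,4)P 2/2 ok
(1,1)Q 0/1 unhappy
(1,2)P 2/3 ok
(1,3)P 3/3 ok
(1,4)P 2/2 ok
(2,2)P 1/1 ok
(3,3)P 1/1 ok
(3,4)P 1/1 ok
(4,2)Q 1/1 ok
(5,0)Q 1/1 ok
(5,1)Q 2/2 ok
(5,2)Q 4/4 ok
(5,3)Q 3/3 ok
(5,4)Q 1/1 ok
(6,2)Q 2/2 ok
(6,3)Q 2/2 ok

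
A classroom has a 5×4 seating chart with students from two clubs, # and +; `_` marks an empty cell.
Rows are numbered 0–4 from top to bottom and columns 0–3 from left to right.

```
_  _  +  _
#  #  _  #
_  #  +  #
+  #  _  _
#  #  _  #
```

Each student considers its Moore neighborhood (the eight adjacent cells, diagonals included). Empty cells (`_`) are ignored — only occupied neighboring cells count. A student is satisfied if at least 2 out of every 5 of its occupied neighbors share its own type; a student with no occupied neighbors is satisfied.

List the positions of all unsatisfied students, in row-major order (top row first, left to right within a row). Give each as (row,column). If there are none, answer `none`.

(0,2), (1,3), (2,2), (3,0)

Row 0: (0,2)+ 0/2 ✗
Row 1: (1,0)# 2/2 ✓ · (1,1)# 2/4 ✓ · (1,3)# 1/3 ✗
Row 2: (2,1)# 3/5 ✓ · (2,2)+ 0/5 ✗ · (2,3)# 1/2 ✓
Row 3: (3,0)+ 0/4 ✗ · (3,1)# 3/5 ✓
Row 4: (4,0)# 2/3 ✓ · (4,1)# 2/3 ✓ · (4,3)# 0/0 ✓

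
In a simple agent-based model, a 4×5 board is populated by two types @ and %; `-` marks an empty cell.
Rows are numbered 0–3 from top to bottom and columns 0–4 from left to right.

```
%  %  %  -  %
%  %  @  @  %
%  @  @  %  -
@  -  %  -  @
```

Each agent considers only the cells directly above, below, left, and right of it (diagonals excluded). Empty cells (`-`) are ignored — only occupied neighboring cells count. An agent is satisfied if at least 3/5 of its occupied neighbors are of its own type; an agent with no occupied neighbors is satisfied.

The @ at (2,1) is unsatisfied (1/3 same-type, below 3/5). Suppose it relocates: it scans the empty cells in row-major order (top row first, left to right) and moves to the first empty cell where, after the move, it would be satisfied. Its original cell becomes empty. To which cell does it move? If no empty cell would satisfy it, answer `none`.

none

Vacating (2,1). Empty cells in order:
  (0,3): 1/3 same-type → still unsatisfied.
  (2,4): 1/3 same-type → still unsatisfied.
  (3,1): 1/2 same-type → still unsatisfied.
  (3,3): 1/3 same-type → still unsatisfied.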